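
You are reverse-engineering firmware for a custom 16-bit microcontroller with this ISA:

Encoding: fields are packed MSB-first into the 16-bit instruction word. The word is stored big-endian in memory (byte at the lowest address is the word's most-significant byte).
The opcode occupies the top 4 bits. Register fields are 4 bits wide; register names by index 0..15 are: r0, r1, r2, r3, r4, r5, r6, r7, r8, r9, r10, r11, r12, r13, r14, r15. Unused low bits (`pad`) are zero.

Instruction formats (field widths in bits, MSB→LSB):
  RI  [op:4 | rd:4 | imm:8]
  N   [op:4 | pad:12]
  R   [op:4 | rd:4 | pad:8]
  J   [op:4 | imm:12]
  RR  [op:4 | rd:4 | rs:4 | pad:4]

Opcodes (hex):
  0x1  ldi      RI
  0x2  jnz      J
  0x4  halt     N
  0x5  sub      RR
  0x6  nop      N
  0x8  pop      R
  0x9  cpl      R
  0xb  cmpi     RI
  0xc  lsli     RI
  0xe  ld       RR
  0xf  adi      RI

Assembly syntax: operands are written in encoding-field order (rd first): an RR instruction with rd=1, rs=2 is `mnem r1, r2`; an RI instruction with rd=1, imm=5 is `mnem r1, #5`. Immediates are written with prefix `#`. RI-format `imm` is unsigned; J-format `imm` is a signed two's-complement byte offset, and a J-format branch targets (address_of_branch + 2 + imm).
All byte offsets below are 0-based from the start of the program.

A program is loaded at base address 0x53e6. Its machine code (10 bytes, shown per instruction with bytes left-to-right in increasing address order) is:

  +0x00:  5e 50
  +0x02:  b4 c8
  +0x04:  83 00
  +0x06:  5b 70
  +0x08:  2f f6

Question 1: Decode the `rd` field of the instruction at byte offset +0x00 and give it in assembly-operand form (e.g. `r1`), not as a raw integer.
r14

+0x00: 5e 50 ⇒ word 0x5e50 (big)
  opcode bits[15:12]=0x5: sub/RR
  rd: (w>>8)&0xf=0xe → r14
  rs: (w>>4)&0xf=0x5 → r5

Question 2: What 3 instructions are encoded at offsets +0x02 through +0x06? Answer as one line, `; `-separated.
off 0x02: read b4 c8 as big → 0xb4c8
  op=0xb4c8>>12=0xb ⇒ cmpi (RI)
  rd@[11:8]=0x4 ⇒ r4
  imm@[7:0]=0xc8 ⇒ #200
off 0x04: read 83 00 as big → 0x8300
  op=0x8300>>12=0x8 ⇒ pop (R)
  rd@[11:8]=0x3 ⇒ r3
off 0x06: read 5b 70 as big → 0x5b70
  op=0x5b70>>12=0x5 ⇒ sub (RR)
  rd@[11:8]=0xb ⇒ r11
  rs@[7:4]=0x7 ⇒ r7

cmpi r4, #200; pop r3; sub r11, r7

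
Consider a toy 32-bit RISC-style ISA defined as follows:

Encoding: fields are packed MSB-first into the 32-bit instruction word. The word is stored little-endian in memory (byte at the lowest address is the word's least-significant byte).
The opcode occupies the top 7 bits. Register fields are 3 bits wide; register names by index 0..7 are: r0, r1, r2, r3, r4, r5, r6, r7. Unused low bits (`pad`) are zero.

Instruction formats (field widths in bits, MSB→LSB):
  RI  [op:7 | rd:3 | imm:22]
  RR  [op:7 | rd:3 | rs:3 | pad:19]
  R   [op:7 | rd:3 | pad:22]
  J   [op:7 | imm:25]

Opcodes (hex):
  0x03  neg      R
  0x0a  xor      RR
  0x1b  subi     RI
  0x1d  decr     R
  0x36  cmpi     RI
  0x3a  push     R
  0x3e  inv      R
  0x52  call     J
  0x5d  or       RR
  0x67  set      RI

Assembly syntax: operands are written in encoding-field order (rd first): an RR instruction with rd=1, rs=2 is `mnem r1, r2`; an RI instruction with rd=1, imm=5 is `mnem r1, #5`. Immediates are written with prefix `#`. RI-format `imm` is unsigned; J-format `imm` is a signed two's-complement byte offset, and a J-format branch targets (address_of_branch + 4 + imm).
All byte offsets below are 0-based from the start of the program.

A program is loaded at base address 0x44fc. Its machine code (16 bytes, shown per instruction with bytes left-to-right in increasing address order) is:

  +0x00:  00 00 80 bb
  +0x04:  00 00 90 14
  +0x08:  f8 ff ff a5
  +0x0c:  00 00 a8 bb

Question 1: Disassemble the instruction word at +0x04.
off 0x04: read 00 00 90 14 as little → 0x14900000
  op=0x14900000>>25=0xa ⇒ xor (RR)
  rd@[24:22]=0x2 ⇒ r2
  rs@[21:19]=0x2 ⇒ r2

xor r2, r2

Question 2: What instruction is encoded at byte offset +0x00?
off 0x00: read 00 00 80 bb as little → 0xbb800000
  top 7b → 0x5d → or [RR]
  rd: (w>>22)&0x7=0x6 → r6
  rs: (w>>19)&0x7=0x0 → r0

or r6, r0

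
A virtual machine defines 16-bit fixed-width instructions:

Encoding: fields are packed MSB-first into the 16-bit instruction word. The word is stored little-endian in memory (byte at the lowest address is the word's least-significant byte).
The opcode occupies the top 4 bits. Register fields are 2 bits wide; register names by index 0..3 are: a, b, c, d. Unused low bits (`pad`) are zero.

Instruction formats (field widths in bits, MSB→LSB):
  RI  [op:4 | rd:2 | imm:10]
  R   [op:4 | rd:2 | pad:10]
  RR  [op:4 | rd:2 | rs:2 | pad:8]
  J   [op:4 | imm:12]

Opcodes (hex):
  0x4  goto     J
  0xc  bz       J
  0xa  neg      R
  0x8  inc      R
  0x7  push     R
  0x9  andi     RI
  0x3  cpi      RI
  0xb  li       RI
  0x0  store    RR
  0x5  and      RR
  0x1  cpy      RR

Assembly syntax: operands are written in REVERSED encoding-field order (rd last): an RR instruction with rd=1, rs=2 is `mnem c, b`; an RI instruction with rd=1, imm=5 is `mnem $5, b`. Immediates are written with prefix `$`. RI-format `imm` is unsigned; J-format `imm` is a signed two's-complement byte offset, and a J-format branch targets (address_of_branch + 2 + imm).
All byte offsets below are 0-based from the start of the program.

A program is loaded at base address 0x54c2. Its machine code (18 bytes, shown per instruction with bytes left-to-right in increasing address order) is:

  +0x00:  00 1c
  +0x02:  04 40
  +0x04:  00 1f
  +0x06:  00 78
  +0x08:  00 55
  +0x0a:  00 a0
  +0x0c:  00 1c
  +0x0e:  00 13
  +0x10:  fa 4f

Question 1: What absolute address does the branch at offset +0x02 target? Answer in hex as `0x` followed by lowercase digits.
0x54ca

[02] 04 40 → 0x4004
  op=0x4004>>12=0x4 ⇒ goto (J)
  [11:0] imm=4 = $4
  target = base 0x54c2 + off 0x02 + 2 + imm 4 = 0x54ca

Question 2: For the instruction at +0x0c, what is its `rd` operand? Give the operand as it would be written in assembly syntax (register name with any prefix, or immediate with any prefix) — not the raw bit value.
d

+0x0c: 00 1c ⇒ word 0x1c00 (little)
  opcode bits[15:12]=0x1: cpy/RR
  rd: (w>>10)&0x3=0x3 → d
  rs: (w>>8)&0x3=0x0 → a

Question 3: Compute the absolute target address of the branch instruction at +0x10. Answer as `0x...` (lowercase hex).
0x54ce

@+10  little-endian(fa 4f) = 0x4ffa
  op=0x4ffa>>12=0x4 ⇒ goto (J)
  imm: (w>>0)&0xfff=0xffa (s12→-6) → $-6
  target = base 0x54c2 + off 0x10 + 2 + imm -6 = 0x54ce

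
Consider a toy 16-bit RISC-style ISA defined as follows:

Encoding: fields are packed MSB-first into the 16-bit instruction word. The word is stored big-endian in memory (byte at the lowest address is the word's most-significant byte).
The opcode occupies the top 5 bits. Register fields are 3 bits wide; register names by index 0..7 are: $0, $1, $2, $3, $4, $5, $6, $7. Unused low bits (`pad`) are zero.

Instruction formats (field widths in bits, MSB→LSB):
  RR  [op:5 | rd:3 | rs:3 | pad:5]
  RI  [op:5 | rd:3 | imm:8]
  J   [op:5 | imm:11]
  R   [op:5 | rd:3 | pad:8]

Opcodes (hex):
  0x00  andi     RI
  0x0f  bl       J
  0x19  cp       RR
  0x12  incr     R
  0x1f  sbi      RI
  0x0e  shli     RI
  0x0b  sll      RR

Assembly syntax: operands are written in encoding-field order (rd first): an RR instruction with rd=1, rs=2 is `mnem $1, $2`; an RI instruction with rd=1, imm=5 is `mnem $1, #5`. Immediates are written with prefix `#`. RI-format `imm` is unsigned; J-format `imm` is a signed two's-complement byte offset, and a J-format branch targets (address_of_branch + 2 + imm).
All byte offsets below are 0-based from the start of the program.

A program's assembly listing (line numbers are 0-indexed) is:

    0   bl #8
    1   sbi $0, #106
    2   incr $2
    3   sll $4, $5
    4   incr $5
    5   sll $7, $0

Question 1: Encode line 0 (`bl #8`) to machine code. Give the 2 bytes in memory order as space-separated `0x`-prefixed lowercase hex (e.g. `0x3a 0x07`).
L0: bl op=0xf:5|imm=8:11 ⇒ 0x7808 ⇒ big 78 08

0x78 0x08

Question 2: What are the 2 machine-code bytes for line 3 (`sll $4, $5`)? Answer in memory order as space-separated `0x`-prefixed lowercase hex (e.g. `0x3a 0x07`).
L3: sll op=0xb:5|rd=4:3|rs=5:3|pad=0:5 ⇒ 0x5ca0 ⇒ big 5c a0

0x5c 0xa0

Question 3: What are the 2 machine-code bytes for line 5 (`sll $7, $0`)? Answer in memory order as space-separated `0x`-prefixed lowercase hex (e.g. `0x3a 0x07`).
line 5 (sll): pack op=0xb:5|rd=7:3|rs=0:3|pad=0:5 = 0x5f00; big→ 5f 00

0x5f 0x00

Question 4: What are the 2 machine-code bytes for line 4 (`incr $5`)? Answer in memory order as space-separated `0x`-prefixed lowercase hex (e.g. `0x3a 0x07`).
L4: incr op=0x12:5|rd=5:3|pad=0:8 ⇒ 0x9500 ⇒ big 95 00

0x95 0x00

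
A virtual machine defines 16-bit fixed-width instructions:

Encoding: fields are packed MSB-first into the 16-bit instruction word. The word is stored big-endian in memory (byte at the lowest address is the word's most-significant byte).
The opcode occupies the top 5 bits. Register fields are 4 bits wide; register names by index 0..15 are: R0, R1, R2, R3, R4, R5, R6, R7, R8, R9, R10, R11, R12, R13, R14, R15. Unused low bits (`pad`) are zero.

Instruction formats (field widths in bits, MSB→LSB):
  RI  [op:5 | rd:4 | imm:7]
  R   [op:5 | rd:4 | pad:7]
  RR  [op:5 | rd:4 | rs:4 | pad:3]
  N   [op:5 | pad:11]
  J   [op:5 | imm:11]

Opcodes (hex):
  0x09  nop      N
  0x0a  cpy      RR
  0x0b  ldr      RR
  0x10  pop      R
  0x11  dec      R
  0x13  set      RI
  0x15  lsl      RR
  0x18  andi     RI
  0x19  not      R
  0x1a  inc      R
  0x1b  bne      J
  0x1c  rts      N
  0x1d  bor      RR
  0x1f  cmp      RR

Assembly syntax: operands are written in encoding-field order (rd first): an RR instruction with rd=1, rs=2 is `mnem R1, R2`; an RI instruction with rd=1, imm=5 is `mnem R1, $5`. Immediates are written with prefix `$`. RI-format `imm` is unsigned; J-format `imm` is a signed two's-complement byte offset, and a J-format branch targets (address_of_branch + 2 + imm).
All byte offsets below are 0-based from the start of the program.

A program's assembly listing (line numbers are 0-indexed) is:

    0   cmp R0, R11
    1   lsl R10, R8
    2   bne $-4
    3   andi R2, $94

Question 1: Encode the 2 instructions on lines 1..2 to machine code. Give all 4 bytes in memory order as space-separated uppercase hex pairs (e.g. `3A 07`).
AD 40 DF FC

L1: lsl op=0x15:5|rd=10:4|rs=8:4|pad=0:3 ⇒ 0xad40 ⇒ big ad 40
L2: bne op=0x1b:5|imm=-4:11 ⇒ 0xdffc ⇒ big df fc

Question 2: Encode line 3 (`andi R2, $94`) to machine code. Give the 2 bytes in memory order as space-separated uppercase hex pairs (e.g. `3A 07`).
L3: andi op=0x18:5|rd=2:4|imm=94:7 ⇒ 0xc15e ⇒ big c1 5e

C1 5E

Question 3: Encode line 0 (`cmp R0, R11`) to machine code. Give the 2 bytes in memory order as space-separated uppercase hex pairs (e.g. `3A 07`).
F8 58

L0: cmp op=0x1f:5|rd=0:4|rs=11:4|pad=0:3 ⇒ 0xf858 ⇒ big f8 58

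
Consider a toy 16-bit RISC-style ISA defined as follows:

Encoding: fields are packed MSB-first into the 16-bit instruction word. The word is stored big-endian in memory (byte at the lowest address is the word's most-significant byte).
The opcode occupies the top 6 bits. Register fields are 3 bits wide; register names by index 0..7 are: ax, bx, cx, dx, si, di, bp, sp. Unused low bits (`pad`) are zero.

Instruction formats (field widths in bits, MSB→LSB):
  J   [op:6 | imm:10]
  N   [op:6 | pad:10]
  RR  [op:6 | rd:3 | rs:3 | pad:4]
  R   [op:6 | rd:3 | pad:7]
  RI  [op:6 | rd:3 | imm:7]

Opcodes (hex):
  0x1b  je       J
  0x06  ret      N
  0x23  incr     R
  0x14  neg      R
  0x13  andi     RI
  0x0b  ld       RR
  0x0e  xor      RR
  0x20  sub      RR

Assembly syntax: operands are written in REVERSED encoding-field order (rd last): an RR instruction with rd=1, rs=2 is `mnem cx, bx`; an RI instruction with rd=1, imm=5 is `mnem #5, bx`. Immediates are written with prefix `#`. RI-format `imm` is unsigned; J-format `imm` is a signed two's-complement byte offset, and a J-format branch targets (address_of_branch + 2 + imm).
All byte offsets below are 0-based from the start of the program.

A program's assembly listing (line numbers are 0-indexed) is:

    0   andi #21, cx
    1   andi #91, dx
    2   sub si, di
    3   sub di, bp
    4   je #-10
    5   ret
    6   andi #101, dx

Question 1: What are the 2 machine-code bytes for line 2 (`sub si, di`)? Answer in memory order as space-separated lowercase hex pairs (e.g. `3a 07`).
82 c0

line 2 (sub): pack op=0x20:6|rd=5:3|rs=4:3|pad=0:4 = 0x82c0; big→ 82 c0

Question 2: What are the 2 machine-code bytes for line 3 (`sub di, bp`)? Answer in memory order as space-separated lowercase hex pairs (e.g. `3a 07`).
83 50

3. sub fields op=0x20:6|rd=6:3|rs=5:3|pad=0:4 → word 8350h → 83 50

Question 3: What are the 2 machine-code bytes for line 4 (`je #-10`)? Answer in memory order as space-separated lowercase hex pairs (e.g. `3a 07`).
6f f6

4. je fields op=0x1b:6|imm=-10:10 → word 6ff6h → 6f f6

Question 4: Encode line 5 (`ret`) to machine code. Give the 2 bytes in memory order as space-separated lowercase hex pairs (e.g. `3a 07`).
L5: ret op=0x6:6|pad=0:10 ⇒ 0x1800 ⇒ big 18 00

18 00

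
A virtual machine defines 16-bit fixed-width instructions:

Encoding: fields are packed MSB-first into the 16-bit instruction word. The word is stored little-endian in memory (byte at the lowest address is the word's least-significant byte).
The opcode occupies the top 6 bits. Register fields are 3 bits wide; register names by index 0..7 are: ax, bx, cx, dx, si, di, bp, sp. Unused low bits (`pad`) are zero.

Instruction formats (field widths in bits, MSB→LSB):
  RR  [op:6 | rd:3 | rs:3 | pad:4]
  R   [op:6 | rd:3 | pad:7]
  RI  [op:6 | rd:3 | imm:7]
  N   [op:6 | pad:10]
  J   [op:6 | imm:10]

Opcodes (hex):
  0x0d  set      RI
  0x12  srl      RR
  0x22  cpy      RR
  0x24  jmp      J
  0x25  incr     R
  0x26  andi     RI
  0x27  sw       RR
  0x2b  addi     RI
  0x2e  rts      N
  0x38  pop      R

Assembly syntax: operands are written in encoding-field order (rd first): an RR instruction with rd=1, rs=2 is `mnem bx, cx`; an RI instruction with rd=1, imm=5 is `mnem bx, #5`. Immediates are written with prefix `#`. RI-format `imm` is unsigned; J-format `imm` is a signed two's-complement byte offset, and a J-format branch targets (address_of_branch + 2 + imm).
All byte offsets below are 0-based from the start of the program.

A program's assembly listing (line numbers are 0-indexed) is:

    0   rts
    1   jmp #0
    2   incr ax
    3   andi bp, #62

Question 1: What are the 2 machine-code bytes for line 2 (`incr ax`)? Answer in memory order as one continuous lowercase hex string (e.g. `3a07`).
0094

L2: incr op=0x25:6|rd=0:3|pad=0:7 ⇒ 0x9400 ⇒ little 00 94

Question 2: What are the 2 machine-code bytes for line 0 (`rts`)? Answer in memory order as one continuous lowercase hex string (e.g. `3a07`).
line 0 (rts): pack op=0x2e:6|pad=0:10 = 0xb800; little→ 00 b8

00b8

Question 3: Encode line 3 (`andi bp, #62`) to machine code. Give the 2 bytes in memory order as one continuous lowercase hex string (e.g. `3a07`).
3e9b

L3: andi op=0x26:6|rd=6:3|imm=62:7 ⇒ 0x9b3e ⇒ little 3e 9b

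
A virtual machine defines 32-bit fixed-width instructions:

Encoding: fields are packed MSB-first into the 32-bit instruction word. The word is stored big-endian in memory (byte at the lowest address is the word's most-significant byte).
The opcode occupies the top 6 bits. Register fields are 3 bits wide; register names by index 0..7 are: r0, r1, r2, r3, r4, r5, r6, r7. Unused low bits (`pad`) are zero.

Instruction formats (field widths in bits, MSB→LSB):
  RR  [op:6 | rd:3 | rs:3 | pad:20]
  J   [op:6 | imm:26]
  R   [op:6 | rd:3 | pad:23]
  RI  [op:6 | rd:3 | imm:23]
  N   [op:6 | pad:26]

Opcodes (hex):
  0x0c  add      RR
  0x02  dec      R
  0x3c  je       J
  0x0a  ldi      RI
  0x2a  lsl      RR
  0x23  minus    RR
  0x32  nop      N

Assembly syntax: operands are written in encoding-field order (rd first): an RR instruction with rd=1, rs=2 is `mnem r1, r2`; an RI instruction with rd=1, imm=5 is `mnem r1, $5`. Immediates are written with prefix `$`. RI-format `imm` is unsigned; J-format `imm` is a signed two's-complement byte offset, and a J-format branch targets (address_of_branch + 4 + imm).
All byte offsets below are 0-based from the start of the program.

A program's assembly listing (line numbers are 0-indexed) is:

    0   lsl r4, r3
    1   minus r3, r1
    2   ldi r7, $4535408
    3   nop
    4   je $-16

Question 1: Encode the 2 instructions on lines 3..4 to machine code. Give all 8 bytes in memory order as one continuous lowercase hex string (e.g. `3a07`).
L3: nop op=0x32:6|pad=0:26 ⇒ 0xc8000000 ⇒ big c8 00 00 00
L4: je op=0x3c:6|imm=-16:26 ⇒ 0xf3fffff0 ⇒ big f3 ff ff f0

c8000000f3fffff0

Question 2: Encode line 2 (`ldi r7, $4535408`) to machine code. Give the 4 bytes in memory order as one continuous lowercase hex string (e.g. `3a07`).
2bc53470

L2: ldi op=0xa:6|rd=7:3|imm=4535408:23 ⇒ 0x2bc53470 ⇒ big 2b c5 34 70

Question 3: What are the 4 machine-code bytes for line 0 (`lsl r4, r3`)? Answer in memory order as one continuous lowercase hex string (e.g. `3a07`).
aa300000

L0: lsl op=0x2a:6|rd=4:3|rs=3:3|pad=0:20 ⇒ 0xaa300000 ⇒ big aa 30 00 00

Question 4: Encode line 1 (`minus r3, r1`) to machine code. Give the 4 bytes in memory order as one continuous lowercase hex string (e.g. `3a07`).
line 1 (minus): pack op=0x23:6|rd=3:3|rs=1:3|pad=0:20 = 0x8d900000; big→ 8d 90 00 00

8d900000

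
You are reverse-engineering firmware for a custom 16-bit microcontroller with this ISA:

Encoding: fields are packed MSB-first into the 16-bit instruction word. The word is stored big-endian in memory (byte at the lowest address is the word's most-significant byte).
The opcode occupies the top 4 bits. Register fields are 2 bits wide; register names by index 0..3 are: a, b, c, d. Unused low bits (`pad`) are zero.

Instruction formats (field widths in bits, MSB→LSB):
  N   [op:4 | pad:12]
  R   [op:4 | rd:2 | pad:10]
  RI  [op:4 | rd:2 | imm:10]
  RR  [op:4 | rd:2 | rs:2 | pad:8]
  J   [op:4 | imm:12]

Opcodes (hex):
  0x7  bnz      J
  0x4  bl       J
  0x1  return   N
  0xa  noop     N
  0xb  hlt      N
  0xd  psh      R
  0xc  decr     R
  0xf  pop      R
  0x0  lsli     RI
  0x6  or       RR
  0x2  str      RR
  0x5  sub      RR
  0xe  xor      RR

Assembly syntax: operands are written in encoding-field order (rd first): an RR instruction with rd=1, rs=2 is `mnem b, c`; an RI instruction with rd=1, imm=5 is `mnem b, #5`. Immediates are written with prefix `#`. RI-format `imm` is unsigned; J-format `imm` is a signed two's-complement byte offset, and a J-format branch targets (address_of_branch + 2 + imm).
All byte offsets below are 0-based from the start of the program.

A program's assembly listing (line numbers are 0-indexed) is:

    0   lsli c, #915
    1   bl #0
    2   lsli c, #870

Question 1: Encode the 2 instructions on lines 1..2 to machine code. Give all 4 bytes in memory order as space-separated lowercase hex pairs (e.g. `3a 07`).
1. bl fields op=0x4:4|imm=0:12 → word 4000h → 40 00
2. lsli fields op=0x0:4|rd=2:2|imm=870:10 → word 0b66h → 0b 66

40 00 0b 66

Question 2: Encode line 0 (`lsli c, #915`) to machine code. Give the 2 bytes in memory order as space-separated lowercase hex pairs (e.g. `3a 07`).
0b 93

L0: lsli op=0x0:4|rd=2:2|imm=915:10 ⇒ 0x0b93 ⇒ big 0b 93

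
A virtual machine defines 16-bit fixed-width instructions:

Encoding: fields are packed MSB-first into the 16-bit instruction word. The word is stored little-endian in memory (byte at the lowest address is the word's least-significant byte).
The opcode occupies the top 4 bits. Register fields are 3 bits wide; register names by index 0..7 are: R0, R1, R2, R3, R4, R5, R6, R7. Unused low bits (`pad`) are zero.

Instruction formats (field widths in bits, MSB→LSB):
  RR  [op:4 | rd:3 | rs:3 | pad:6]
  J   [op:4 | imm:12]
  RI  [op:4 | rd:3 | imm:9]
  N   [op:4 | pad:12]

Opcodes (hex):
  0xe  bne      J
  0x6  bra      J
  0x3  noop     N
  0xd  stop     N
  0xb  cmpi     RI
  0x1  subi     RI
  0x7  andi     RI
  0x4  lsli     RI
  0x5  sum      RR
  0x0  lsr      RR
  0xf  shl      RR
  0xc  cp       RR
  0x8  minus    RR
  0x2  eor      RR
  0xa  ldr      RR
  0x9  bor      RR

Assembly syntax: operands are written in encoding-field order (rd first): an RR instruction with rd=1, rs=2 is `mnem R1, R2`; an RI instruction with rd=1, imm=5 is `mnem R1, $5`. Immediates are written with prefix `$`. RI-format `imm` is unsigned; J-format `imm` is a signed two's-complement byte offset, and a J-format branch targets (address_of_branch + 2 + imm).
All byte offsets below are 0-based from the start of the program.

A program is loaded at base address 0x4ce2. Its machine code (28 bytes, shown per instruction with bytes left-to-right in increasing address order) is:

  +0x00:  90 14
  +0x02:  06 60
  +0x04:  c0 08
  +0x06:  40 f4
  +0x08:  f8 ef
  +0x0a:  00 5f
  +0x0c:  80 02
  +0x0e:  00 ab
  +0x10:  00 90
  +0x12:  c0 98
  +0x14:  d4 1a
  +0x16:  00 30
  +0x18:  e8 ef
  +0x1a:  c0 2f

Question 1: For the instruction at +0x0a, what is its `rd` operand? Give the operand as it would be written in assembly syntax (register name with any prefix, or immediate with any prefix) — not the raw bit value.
R7

off 0x0a: read 00 5f as little → 0x5f00
  op=0x5f00>>12=0x5 ⇒ sum (RR)
  rd: (w>>9)&0x7=0x7 → R7
  rs: (w>>6)&0x7=0x4 → R4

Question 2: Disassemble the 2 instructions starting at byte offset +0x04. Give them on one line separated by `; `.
lsr R4, R3; shl R2, R1

[04] c0 08 → 0x08c0
  op=0x08c0>>12=0x0 ⇒ lsr (RR)
  [11:9] rd=4 = R4
  [8:6] rs=3 = R3
[06] 40 f4 → 0xf440
  op=0xf440>>12=0xf ⇒ shl (RR)
  [11:9] rd=2 = R2
  [8:6] rs=1 = R1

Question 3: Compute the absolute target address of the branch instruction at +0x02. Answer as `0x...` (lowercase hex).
[02] 06 60 → 0x6006
  opcode bits[15:12]=0x6: bra/J
  [11:0] imm=6 = $6
  target = base 0x4ce2 + off 0x02 + 2 + imm 6 = 0x4cec

0x4cec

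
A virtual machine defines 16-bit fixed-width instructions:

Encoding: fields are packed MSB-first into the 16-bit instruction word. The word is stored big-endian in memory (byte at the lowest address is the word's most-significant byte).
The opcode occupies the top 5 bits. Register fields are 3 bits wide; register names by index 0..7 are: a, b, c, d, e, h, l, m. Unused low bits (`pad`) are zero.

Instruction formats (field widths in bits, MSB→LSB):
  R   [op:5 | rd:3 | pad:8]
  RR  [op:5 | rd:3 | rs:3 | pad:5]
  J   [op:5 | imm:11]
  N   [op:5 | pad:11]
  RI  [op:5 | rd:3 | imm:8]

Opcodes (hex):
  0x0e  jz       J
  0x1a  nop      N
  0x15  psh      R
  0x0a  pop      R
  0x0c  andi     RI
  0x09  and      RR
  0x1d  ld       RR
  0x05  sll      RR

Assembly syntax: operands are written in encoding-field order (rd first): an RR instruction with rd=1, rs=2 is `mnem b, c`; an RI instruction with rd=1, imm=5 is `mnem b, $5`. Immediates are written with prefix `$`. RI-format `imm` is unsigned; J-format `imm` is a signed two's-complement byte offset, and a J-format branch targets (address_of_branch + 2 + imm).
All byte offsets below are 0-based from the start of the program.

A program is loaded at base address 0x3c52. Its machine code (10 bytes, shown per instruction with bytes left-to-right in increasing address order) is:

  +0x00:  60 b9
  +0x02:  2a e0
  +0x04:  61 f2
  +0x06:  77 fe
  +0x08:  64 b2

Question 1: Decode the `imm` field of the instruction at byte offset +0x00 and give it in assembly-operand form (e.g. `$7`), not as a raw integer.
off 0x00: read 60 b9 as big → 0x60b9
  top 5b → 0xc → andi [RI]
  rd@[10:8]=0x0 ⇒ a
  imm@[7:0]=0xb9 ⇒ $185

$185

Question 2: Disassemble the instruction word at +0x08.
andi e, $178

[08] 64 b2 → 0x64b2
  op=0x64b2>>11=0xc ⇒ andi (RI)
  [10:8] rd=4 = e
  [7:0] imm=178 = $178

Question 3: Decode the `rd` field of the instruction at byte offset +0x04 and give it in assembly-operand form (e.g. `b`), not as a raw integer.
b

@+04  big-endian(61 f2) = 0x61f2
  op=0x61f2>>11=0xc ⇒ andi (RI)
  rd@[10:8]=0x1 ⇒ b
  imm@[7:0]=0xf2 ⇒ $242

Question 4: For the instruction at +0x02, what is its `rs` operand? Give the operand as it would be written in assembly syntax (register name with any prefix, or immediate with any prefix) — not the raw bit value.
m

+0x02: 2a e0 ⇒ word 0x2ae0 (big)
  top 5b → 0x5 → sll [RR]
  [10:8] rd=2 = c
  [7:5] rs=7 = m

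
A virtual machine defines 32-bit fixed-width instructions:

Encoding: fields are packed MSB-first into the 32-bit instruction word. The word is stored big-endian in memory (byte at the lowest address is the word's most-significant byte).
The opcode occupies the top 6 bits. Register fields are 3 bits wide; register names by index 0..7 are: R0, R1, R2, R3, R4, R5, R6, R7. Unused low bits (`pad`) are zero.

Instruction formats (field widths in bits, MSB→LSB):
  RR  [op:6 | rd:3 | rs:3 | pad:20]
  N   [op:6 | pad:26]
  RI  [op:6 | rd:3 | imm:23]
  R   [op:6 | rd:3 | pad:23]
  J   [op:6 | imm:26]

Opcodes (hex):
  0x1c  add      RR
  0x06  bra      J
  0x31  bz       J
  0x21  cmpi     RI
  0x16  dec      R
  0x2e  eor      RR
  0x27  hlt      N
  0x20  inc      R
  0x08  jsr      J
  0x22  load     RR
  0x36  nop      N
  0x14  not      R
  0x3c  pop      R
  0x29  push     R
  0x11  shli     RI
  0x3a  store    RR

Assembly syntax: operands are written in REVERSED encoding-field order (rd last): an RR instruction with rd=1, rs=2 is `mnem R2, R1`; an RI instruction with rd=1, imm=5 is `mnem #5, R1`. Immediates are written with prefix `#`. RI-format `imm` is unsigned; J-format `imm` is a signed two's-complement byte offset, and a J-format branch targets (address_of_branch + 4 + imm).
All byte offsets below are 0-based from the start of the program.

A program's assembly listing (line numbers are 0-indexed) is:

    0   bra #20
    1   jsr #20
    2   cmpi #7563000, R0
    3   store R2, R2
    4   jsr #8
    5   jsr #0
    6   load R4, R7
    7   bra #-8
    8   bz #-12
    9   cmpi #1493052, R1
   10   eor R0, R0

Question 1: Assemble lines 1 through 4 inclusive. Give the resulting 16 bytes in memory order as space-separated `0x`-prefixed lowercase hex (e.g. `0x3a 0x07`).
0x20 0x00 0x00 0x14 0x84 0x73 0x66 0xf8 0xe9 0x20 0x00 0x00 0x20 0x00 0x00 0x08

1. jsr fields op=0x8:6|imm=20:26 → word 20000014h → 20 00 00 14
2. cmpi fields op=0x21:6|rd=0:3|imm=7563000:23 → word 847366f8h → 84 73 66 f8
3. store fields op=0x3a:6|rd=2:3|rs=2:3|pad=0:20 → word e9200000h → e9 20 00 00
4. jsr fields op=0x8:6|imm=8:26 → word 20000008h → 20 00 00 08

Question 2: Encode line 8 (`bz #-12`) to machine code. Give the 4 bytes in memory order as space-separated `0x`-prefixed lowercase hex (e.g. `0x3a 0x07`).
0xc7 0xff 0xff 0xf4

8. bz fields op=0x31:6|imm=-12:26 → word c7fffff4h → c7 ff ff f4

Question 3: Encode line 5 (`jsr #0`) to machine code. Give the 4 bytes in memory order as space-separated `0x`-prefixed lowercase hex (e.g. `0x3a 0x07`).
L5: jsr op=0x8:6|imm=0:26 ⇒ 0x20000000 ⇒ big 20 00 00 00

0x20 0x00 0x00 0x00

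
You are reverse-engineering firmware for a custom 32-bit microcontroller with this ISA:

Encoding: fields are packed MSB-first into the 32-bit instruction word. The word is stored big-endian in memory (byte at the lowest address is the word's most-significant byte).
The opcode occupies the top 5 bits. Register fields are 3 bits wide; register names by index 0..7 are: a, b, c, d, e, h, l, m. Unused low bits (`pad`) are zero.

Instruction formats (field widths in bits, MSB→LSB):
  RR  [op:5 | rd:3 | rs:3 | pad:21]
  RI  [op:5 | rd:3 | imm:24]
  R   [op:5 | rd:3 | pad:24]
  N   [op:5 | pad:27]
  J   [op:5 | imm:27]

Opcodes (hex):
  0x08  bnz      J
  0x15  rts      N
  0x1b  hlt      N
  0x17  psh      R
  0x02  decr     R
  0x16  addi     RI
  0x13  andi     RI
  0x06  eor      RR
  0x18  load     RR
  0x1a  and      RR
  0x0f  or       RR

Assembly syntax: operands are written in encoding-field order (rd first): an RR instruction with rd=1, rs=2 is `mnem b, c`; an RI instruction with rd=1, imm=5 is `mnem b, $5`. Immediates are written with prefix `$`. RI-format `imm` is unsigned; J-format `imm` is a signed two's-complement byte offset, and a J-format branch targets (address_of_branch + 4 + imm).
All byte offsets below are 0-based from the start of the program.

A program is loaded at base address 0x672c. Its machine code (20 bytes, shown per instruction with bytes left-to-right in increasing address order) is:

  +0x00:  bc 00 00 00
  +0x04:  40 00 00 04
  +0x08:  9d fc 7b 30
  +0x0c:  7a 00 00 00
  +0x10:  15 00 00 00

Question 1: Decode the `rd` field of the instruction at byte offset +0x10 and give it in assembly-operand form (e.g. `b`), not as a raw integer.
h

+0x10: 15 00 00 00 ⇒ word 0x15000000 (big)
  top 5b → 0x2 → decr [R]
  [26:24] rd=5 = h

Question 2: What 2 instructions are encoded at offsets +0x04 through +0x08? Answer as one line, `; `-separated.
[04] 40 00 00 04 → 0x40000004
  top 5b → 0x8 → bnz [J]
  imm: (w>>0)&0x7ffffff=0x4 → $4
[08] 9d fc 7b 30 → 0x9dfc7b30
  top 5b → 0x13 → andi [RI]
  rd: (w>>24)&0x7=0x5 → h
  imm: (w>>0)&0xffffff=0xfc7b30 → $16546608

bnz $4; andi h, $16546608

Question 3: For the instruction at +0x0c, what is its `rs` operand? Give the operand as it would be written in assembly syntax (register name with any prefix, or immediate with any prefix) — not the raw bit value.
@+0c  big-endian(7a 00 00 00) = 0x7a000000
  top 5b → 0xf → or [RR]
  rd: (w>>24)&0x7=0x2 → c
  rs: (w>>21)&0x7=0x0 → a

a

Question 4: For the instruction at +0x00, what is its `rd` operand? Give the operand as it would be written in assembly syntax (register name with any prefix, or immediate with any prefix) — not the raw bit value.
off 0x00: read bc 00 00 00 as big → 0xbc000000
  opcode bits[31:27]=0x17: psh/R
  [26:24] rd=4 = e

e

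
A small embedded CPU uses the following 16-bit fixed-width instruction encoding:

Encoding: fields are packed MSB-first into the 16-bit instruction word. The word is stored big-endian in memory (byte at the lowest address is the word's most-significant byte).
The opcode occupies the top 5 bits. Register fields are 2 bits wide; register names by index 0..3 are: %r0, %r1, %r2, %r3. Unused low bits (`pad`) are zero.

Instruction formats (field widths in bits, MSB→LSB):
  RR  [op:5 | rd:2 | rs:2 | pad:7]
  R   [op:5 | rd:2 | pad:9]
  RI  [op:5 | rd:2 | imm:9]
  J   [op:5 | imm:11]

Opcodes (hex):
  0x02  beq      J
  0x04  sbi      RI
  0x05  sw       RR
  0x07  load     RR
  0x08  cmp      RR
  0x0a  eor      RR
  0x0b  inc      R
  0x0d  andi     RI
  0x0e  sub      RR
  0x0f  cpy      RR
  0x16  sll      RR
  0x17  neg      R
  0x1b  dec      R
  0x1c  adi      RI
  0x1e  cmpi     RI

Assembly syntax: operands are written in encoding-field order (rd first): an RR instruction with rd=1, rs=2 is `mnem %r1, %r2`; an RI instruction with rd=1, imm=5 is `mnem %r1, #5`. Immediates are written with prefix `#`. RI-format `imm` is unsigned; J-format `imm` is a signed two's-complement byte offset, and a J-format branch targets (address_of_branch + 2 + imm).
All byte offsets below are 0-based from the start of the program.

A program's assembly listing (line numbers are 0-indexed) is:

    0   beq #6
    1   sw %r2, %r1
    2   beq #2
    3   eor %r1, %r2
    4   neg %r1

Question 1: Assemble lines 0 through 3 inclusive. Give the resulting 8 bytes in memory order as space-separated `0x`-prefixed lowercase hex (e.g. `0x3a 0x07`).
L0: beq op=0x2:5|imm=6:11 ⇒ 0x1006 ⇒ big 10 06
L1: sw op=0x5:5|rd=2:2|rs=1:2|pad=0:7 ⇒ 0x2c80 ⇒ big 2c 80
L2: beq op=0x2:5|imm=2:11 ⇒ 0x1002 ⇒ big 10 02
L3: eor op=0xa:5|rd=1:2|rs=2:2|pad=0:7 ⇒ 0x5300 ⇒ big 53 00

0x10 0x06 0x2c 0x80 0x10 0x02 0x53 0x00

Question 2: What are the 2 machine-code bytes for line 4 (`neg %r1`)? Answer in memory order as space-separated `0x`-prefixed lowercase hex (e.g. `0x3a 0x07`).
0xba 0x00

L4: neg op=0x17:5|rd=1:2|pad=0:9 ⇒ 0xba00 ⇒ big ba 00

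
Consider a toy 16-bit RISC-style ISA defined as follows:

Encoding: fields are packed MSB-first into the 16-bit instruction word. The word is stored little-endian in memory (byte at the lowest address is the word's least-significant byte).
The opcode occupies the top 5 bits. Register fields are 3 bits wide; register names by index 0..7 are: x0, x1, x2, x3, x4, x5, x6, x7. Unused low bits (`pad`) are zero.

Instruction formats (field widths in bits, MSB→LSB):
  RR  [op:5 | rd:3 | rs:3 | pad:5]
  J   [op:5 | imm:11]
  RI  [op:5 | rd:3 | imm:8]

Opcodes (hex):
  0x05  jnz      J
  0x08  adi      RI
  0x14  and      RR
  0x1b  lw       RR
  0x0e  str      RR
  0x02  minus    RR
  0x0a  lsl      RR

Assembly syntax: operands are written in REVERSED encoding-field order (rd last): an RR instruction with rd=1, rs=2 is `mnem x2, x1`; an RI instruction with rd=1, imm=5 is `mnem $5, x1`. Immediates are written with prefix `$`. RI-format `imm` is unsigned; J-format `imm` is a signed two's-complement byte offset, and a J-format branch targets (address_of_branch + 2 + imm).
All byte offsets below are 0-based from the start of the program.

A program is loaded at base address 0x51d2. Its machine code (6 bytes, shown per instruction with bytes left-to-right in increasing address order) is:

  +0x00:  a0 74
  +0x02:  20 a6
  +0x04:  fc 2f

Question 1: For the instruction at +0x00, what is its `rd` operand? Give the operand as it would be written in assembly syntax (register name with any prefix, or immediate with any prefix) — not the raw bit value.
x4

off 0x00: read a0 74 as little → 0x74a0
  op=0x74a0>>11=0xe ⇒ str (RR)
  rd: (w>>8)&0x7=0x4 → x4
  rs: (w>>5)&0x7=0x5 → x5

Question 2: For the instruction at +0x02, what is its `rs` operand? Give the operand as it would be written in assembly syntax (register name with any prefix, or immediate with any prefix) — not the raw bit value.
@+02  little-endian(20 a6) = 0xa620
  opcode bits[15:11]=0x14: and/RR
  rd: (w>>8)&0x7=0x6 → x6
  rs: (w>>5)&0x7=0x1 → x1

x1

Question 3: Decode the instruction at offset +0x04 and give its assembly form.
jnz $-4

@+04  little-endian(fc 2f) = 0x2ffc
  opcode bits[15:11]=0x5: jnz/J
  imm@[10:0]=0x7fc (s11→-4) ⇒ $-4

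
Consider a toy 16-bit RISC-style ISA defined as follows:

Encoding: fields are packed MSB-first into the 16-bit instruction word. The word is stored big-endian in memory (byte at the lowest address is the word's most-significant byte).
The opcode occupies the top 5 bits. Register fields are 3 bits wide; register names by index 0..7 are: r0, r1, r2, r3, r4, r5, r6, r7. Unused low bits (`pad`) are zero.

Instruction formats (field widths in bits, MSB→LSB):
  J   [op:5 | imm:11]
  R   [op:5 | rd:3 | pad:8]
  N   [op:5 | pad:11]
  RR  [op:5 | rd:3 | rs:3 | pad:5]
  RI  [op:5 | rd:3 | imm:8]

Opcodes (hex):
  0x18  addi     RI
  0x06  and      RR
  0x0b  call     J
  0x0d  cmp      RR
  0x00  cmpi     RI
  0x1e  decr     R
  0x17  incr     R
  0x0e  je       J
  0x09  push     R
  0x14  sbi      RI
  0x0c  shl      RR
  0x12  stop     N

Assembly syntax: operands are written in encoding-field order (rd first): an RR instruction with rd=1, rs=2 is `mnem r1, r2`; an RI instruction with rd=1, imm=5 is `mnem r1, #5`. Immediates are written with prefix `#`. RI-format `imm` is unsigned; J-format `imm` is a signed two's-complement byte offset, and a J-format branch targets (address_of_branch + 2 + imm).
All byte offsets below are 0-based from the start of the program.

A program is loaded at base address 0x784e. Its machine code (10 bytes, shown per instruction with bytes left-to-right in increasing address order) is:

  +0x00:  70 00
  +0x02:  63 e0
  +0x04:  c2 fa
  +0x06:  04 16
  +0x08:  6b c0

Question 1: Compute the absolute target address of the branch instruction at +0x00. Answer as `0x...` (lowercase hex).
0x7850

+0x00: 70 00 ⇒ word 0x7000 (big)
  op=0x7000>>11=0xe ⇒ je (J)
  imm: (w>>0)&0x7ff=0x0 → #0
  target = base 0x784e + off 0x00 + 2 + imm 0 = 0x7850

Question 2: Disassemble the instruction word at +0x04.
@+04  big-endian(c2 fa) = 0xc2fa
  top 5b → 0x18 → addi [RI]
  rd@[10:8]=0x2 ⇒ r2
  imm@[7:0]=0xfa ⇒ #250

addi r2, #250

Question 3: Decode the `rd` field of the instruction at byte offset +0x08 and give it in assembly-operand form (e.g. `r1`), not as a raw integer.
+0x08: 6b c0 ⇒ word 0x6bc0 (big)
  top 5b → 0xd → cmp [RR]
  rd@[10:8]=0x3 ⇒ r3
  rs@[7:5]=0x6 ⇒ r6

r3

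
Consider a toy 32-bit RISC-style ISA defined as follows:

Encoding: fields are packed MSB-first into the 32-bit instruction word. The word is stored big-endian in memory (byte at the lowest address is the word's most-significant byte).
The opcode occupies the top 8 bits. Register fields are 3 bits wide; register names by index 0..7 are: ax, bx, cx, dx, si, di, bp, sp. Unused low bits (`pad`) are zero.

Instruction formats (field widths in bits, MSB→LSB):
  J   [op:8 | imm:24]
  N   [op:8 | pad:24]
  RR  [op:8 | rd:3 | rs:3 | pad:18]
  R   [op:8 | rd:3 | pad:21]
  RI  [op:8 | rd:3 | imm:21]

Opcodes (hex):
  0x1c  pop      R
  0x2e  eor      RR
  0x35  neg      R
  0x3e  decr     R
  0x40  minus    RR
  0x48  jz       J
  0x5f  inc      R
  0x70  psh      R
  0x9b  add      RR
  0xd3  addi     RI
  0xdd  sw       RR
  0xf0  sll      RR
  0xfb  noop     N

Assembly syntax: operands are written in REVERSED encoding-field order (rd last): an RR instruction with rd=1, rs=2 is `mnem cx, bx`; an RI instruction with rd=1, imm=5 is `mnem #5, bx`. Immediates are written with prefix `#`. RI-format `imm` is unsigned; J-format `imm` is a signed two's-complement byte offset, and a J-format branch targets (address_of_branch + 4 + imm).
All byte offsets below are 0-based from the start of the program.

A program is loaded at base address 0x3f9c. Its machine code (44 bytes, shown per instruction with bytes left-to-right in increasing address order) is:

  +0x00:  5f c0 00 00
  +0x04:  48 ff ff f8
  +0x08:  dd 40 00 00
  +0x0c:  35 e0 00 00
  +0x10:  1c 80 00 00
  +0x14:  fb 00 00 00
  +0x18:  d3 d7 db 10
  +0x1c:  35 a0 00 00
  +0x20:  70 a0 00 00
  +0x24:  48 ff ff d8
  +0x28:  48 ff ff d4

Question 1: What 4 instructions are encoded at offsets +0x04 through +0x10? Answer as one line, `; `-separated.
jz #-8; sw ax, cx; neg sp; pop si

+0x04: 48 ff ff f8 ⇒ word 0x48fffff8 (big)
  top 8b → 0x48 → jz [J]
  [23:0] imm=16777208 (s24→-8) = #-8
+0x08: dd 40 00 00 ⇒ word 0xdd400000 (big)
  top 8b → 0xdd → sw [RR]
  [23:21] rd=2 = cx
  [20:18] rs=0 = ax
+0x0c: 35 e0 00 00 ⇒ word 0x35e00000 (big)
  top 8b → 0x35 → neg [R]
  [23:21] rd=7 = sp
+0x10: 1c 80 00 00 ⇒ word 0x1c800000 (big)
  top 8b → 0x1c → pop [R]
  [23:21] rd=4 = si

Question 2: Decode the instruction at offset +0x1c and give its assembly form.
+0x1c: 35 a0 00 00 ⇒ word 0x35a00000 (big)
  op=0x35a00000>>24=0x35 ⇒ neg (R)
  [23:21] rd=5 = di

neg di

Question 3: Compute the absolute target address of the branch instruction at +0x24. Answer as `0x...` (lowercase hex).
0x3f9c

[24] 48 ff ff d8 → 0x48ffffd8
  top 8b → 0x48 → jz [J]
  imm: (w>>0)&0xffffff=0xffffd8 (s24→-40) → #-40
  target = base 0x3f9c + off 0x24 + 4 + imm -40 = 0x3f9c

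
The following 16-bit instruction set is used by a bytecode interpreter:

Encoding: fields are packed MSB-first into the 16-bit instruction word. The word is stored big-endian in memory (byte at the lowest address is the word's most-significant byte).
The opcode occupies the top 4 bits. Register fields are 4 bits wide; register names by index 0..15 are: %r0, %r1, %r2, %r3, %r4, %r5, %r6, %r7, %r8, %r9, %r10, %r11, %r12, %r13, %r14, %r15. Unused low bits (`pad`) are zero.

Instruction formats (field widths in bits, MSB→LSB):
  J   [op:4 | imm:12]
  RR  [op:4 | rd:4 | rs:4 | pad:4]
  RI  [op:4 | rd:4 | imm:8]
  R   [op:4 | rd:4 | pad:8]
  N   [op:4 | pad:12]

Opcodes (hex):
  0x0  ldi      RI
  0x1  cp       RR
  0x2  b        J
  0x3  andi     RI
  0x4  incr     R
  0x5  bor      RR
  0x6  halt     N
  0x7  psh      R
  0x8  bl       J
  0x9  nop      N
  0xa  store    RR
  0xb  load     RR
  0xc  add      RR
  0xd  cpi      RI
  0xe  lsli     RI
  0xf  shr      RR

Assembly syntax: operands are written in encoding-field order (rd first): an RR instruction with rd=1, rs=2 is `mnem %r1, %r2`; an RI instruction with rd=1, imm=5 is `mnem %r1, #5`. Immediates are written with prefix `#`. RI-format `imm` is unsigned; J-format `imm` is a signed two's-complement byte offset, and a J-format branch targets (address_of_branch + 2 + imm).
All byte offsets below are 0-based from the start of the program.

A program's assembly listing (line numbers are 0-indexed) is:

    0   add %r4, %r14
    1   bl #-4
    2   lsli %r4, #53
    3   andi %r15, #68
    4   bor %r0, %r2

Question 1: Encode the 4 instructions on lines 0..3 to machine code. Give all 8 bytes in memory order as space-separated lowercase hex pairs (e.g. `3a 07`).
c4 e0 8f fc e4 35 3f 44

0. add fields op=0xc:4|rd=4:4|rs=14:4|pad=0:4 → word c4e0h → c4 e0
1. bl fields op=0x8:4|imm=-4:12 → word 8ffch → 8f fc
2. lsli fields op=0xe:4|rd=4:4|imm=53:8 → word e435h → e4 35
3. andi fields op=0x3:4|rd=15:4|imm=68:8 → word 3f44h → 3f 44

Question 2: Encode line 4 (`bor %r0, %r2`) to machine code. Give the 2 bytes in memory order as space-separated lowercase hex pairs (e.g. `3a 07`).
50 20

line 4 (bor): pack op=0x5:4|rd=0:4|rs=2:4|pad=0:4 = 0x5020; big→ 50 20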